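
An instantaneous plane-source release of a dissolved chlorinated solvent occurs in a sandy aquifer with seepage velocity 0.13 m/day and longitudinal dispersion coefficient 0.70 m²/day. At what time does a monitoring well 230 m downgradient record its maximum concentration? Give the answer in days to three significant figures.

1730 days

For the 1D instantaneous-source solution, setting ∂C/∂t = 0 at fixed x gives v²t² + 2Dt − x² = 0, so t = (√(D² + v²x²) − D)/v².
√(D² + v²x²) = √(0.70² + 0.13² × 230²) = 29.91; v² = 0.0169.
t = (29.91 − 0.70)/0.0169 = 1730 days (vs. the pure-advection estimate x/v = 1770 d).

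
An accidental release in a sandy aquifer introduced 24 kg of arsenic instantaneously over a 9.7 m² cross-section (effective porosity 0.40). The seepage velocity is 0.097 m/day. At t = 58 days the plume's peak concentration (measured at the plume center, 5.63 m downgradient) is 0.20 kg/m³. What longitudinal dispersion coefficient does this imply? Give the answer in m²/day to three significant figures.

At the plume center C_max = M/(n_e·A·√(4πDt)), so D = M²/(4πt·(n_e·A·C_max)²).
n_e·A·C_max = 0.40 × 9.7 × 0.20 = 0.7760 kg/m.
D = 24²/(4π × 58 × 0.7760²) = 1.31 m²/day.

1.31 m²/day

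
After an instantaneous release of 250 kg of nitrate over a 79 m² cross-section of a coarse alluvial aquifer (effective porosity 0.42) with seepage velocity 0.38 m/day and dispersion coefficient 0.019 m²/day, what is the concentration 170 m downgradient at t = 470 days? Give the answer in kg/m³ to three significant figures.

0.0897 kg/m³

For an instantaneous plane source, C(x,t) = M/(n_e·A·√(4πDt)) · exp(−(x−vt)²/(4Dt)), with n_e·A the pore (flow) area.
Plume center vt = 0.38 × 470 = 178.6 m, so the well at 170 m is 8.6 m upgradient of the peak.
√(4πDt) = 10.59 m, giving peak height M/(n_e·A·√(4πDt)) = 250/(0.42 × 79 × 10.59) = 0.7115 kg/m³.
(x−vt)²/(4Dt) = (-8.6)²/(4 × 0.019 × 470) = 2.071; exp(−2.071) = 0.1261.
C = 0.7115 × 0.1261 = 0.0897 kg/m³.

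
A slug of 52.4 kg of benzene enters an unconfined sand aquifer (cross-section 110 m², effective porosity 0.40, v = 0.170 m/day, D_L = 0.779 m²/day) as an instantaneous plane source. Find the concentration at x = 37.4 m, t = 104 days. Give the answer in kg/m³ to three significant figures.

For an instantaneous plane source, C(x,t) = M/(n_e·A·√(4πDt)) · exp(−(x−vt)²/(4Dt)), with n_e·A the pore (flow) area.
Plume center vt = 0.170 × 104 = 17.68 m, so the well at 37.4 m is 19.72 m downgradient of the peak.
√(4πDt) = 31.91 m, giving peak height M/(n_e·A·√(4πDt)) = 52.4/(0.40 × 110 × 31.91) = 0.03732 kg/m³.
(x−vt)²/(4Dt) = (19.72)²/(4 × 0.779 × 104) = 1.200; exp(−1.200) = 0.3012.
C = 0.03732 × 0.3012 = 0.0112 kg/m³.

0.0112 kg/m³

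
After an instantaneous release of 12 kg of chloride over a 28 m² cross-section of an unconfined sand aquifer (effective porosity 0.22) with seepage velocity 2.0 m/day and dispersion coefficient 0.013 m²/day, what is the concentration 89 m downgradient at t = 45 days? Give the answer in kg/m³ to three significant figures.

For an instantaneous plane source, C(x,t) = M/(n_e·A·√(4πDt)) · exp(−(x−vt)²/(4Dt)), with n_e·A the pore (flow) area.
Plume center vt = 2.0 × 45 = 90 m, so the well at 89 m is 1 m upgradient of the peak.
√(4πDt) = 2.711 m, giving peak height M/(n_e·A·√(4πDt)) = 12/(0.22 × 28 × 2.711) = 0.7186 kg/m³.
(x−vt)²/(4Dt) = (-1)²/(4 × 0.013 × 45) = 0.4274; exp(−0.4274) = 0.6522.
C = 0.7186 × 0.6522 = 0.469 kg/m³.

0.469 kg/m³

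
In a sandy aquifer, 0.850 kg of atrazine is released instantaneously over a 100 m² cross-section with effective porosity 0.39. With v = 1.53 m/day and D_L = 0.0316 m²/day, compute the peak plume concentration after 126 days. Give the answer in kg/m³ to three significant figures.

The peak of an instantaneous 1D plume sits at x = vt; there the Gaussian factor is 1 and C_max = M/(n_e·A·√(4πDt)), where n_e·A is the pore area the mass is dissolved in.
√(4πDt) = √(4π × 0.0316 × 126) = 7.073 m, so C_max = 0.850/(0.39 × 100 × 7.073) = 0.00308 kg/m³.

0.00308 kg/m³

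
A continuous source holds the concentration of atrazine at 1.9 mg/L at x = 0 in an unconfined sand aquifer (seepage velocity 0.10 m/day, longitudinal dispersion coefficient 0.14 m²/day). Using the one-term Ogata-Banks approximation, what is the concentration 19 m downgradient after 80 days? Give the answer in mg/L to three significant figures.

For a continuous step input, C/C₀ ≈ ½·erfc((x−vt)/(2√(Dt))).
vt = 0.10 × 80 = 8 m and 2√(Dt) = 2√(0.14 × 80) = 6.693 m.
Argument (x−vt)/(2√(Dt)) = (19 − 8)/6.693 = 1.644; ½·erfc(1.644) = 0.01004.
C = 1.9 × 0.01004 = 0.0191 mg/L.

0.0191 mg/L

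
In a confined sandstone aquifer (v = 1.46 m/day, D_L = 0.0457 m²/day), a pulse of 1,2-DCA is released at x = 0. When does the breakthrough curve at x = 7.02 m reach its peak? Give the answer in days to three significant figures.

For the 1D instantaneous-source solution, setting ∂C/∂t = 0 at fixed x gives v²t² + 2Dt − x² = 0, so t = (√(D² + v²x²) − D)/v².
√(D² + v²x²) = √(0.0457² + 1.46² × 7.02²) = 10.25; v² = 2.1316.
t = (10.25 − 0.0457)/2.1316 = 4.79 days (vs. the pure-advection estimate x/v = 4.81 d).

4.79 days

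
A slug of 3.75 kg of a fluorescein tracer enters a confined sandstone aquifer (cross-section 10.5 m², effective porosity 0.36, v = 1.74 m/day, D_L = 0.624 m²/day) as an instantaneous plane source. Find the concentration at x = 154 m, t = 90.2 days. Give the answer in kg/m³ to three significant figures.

For an instantaneous plane source, C(x,t) = M/(n_e·A·√(4πDt)) · exp(−(x−vt)²/(4Dt)), with n_e·A the pore (flow) area.
Plume center vt = 1.74 × 90.2 = 156.948 m, so the well at 154 m is 2.948 m upgradient of the peak.
√(4πDt) = 26.60 m, giving peak height M/(n_e·A·√(4πDt)) = 3.75/(0.36 × 10.5 × 26.60) = 0.03730 kg/m³.
(x−vt)²/(4Dt) = (-2.948)²/(4 × 0.624 × 90.2) = 0.03860; exp(−0.03860) = 0.9621.
C = 0.03730 × 0.9621 = 0.0359 kg/m³.

0.0359 kg/m³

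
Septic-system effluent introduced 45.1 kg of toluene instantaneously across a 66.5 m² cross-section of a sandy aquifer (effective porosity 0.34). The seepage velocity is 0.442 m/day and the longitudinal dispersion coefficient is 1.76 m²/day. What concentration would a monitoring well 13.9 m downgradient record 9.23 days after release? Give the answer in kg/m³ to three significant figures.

For an instantaneous plane source, C(x,t) = M/(n_e·A·√(4πDt)) · exp(−(x−vt)²/(4Dt)), with n_e·A the pore (flow) area.
Plume center vt = 0.442 × 9.23 = 4.07966 m, so the well at 13.9 m is 9.82034 m downgradient of the peak.
√(4πDt) = 14.29 m, giving peak height M/(n_e·A·√(4πDt)) = 45.1/(0.34 × 66.5 × 14.29) = 0.1396 kg/m³.
(x−vt)²/(4Dt) = (9.82034)²/(4 × 1.76 × 9.23) = 1.484; exp(−1.484) = 0.2267.
C = 0.1396 × 0.2267 = 0.0316 kg/m³.

0.0316 kg/m³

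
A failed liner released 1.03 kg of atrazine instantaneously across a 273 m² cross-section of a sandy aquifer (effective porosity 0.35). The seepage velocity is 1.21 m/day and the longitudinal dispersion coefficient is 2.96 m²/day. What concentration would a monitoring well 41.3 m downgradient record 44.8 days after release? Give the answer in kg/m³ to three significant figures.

For an instantaneous plane source, C(x,t) = M/(n_e·A·√(4πDt)) · exp(−(x−vt)²/(4Dt)), with n_e·A the pore (flow) area.
Plume center vt = 1.21 × 44.8 = 54.208 m, so the well at 41.3 m is 12.908 m upgradient of the peak.
√(4πDt) = 40.82 m, giving peak height M/(n_e·A·√(4πDt)) = 1.03/(0.35 × 273 × 40.82) = 0.0002641 kg/m³.
(x−vt)²/(4Dt) = (-12.908)²/(4 × 2.96 × 44.8) = 0.3141; exp(−0.3141) = 0.7304.
C = 0.0002641 × 0.7304 = 0.000193 kg/m³.

0.000193 kg/m³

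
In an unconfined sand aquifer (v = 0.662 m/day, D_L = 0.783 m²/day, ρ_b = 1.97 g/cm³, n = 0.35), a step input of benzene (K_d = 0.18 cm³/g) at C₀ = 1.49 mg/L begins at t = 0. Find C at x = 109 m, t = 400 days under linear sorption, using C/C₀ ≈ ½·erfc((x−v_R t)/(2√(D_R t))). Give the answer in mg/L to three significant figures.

Retardation factor R = 1 + ρ_b·K_d/n = 1 + 1.97 × 0.18/0.35 = 2.013.
Sorption retards both mechanisms: v_R = v/R = 0.3289 m/day, D_R = D/R = 0.3890 m²/day.
v_R·t = 0.3289 × 400 = 131.56 m; 2√(D_R t) = 24.95 m; argument = (109 − 131.56)/24.95 = -0.9042.
C = C₀ × ½·erfc(-0.9042) = 1.49 × 0.8995 = 1.34 mg/L.

1.34 mg/L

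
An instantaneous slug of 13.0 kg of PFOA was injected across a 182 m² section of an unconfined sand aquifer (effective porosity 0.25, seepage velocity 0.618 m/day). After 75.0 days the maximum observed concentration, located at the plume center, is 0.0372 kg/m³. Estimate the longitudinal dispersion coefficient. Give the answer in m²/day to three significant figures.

At the plume center C_max = M/(n_e·A·√(4πDt)), so D = M²/(4πt·(n_e·A·C_max)²).
n_e·A·C_max = 0.25 × 182 × 0.0372 = 1.693 kg/m.
D = 13.0²/(4π × 75.0 × 1.693²) = 0.0626 m²/day.

0.0626 m²/day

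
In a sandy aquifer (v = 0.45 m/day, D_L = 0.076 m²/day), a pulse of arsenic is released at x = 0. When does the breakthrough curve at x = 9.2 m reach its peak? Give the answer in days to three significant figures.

20.1 days

For the 1D instantaneous-source solution, setting ∂C/∂t = 0 at fixed x gives v²t² + 2Dt − x² = 0, so t = (√(D² + v²x²) − D)/v².
√(D² + v²x²) = √(0.076² + 0.45² × 9.2²) = 4.141; v² = 0.2025.
t = (4.141 − 0.076)/0.2025 = 20.1 days (vs. the pure-advection estimate x/v = 20.4 d).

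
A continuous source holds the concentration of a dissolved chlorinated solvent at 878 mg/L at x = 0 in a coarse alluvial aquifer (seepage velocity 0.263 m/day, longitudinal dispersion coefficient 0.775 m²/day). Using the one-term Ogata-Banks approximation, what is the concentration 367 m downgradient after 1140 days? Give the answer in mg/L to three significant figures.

For a continuous step input, C/C₀ ≈ ½·erfc((x−vt)/(2√(Dt))).
vt = 0.263 × 1140 = 299.82 m and 2√(Dt) = 2√(0.775 × 1140) = 59.45 m.
Argument (x−vt)/(2√(Dt)) = (367 − 299.82)/59.45 = 1.130; ½·erfc(1.130) = 0.05501.
C = 878 × 0.05501 = 48.3 mg/L.

48.3 mg/L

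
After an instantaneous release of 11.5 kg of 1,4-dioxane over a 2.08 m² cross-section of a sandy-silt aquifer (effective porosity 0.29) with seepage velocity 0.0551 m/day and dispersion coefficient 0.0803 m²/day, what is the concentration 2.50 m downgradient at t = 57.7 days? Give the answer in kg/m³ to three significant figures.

2.44 kg/m³

For an instantaneous plane source, C(x,t) = M/(n_e·A·√(4πDt)) · exp(−(x−vt)²/(4Dt)), with n_e·A the pore (flow) area.
Plume center vt = 0.0551 × 57.7 = 3.17927 m, so the well at 2.50 m is 0.67927 m upgradient of the peak.
√(4πDt) = 7.630 m, giving peak height M/(n_e·A·√(4πDt)) = 11.5/(0.29 × 2.08 × 7.630) = 2.499 kg/m³.
(x−vt)²/(4Dt) = (-0.67927)²/(4 × 0.0803 × 57.7) = 0.02490; exp(−0.02490) = 0.9754.
C = 2.499 × 0.9754 = 2.44 kg/m³.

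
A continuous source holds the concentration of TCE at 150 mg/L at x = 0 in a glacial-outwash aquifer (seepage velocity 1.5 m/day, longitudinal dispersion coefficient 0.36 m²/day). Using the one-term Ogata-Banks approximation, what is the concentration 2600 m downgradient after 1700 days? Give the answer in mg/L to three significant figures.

11.5 mg/L

For a continuous step input, C/C₀ ≈ ½·erfc((x−vt)/(2√(Dt))).
vt = 1.5 × 1700 = 2550 m and 2√(Dt) = 2√(0.36 × 1700) = 49.48 m.
Argument (x−vt)/(2√(Dt)) = (2600 − 2550)/49.48 = 1.011; ½·erfc(1.011) = 0.07639.
C = 150 × 0.07639 = 11.5 mg/L.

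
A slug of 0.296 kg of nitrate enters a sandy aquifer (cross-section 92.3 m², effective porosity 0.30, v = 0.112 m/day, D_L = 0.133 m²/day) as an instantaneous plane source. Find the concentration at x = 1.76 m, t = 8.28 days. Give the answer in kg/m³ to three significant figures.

0.00246 kg/m³

For an instantaneous plane source, C(x,t) = M/(n_e·A·√(4πDt)) · exp(−(x−vt)²/(4Dt)), with n_e·A the pore (flow) area.
Plume center vt = 0.112 × 8.28 = 0.92736 m, so the well at 1.76 m is 0.83264 m downgradient of the peak.
√(4πDt) = 3.720 m, giving peak height M/(n_e·A·√(4πDt)) = 0.296/(0.30 × 92.3 × 3.720) = 0.002874 kg/m³.
(x−vt)²/(4Dt) = (0.83264)²/(4 × 0.133 × 8.28) = 0.1574; exp(−0.1574) = 0.8544.
C = 0.002874 × 0.8544 = 0.00246 kg/m³.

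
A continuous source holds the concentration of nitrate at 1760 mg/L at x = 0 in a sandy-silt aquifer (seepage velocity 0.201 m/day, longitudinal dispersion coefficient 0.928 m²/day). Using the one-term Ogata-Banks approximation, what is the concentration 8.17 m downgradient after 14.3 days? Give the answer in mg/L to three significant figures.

For a continuous step input, C/C₀ ≈ ½·erfc((x−vt)/(2√(Dt))).
vt = 0.201 × 14.3 = 2.8743 m and 2√(Dt) = 2√(0.928 × 14.3) = 7.286 m.
Argument (x−vt)/(2√(Dt)) = (8.17 − 2.8743)/7.286 = 0.7268; ½·erfc(0.7268) = 0.1520.
C = 1760 × 0.1520 = 268 mg/L.

268 mg/L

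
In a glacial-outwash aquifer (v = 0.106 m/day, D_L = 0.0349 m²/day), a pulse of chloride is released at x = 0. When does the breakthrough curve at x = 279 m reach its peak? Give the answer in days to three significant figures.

2630 days

For the 1D instantaneous-source solution, setting ∂C/∂t = 0 at fixed x gives v²t² + 2Dt − x² = 0, so t = (√(D² + v²x²) − D)/v².
√(D² + v²x²) = √(0.0349² + 0.106² × 279²) = 29.57; v² = 0.011236.
t = (29.57 − 0.0349)/0.011236 = 2630 days (vs. the pure-advection estimate x/v = 2630 d).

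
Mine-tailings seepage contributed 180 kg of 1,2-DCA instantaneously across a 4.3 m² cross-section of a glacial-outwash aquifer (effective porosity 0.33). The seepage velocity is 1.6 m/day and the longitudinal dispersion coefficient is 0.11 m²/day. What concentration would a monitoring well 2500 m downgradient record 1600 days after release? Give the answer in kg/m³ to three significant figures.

0.0162 kg/m³

For an instantaneous plane source, C(x,t) = M/(n_e·A·√(4πDt)) · exp(−(x−vt)²/(4Dt)), with n_e·A the pore (flow) area.
Plume center vt = 1.6 × 1600 = 2560 m, so the well at 2500 m is 60 m upgradient of the peak.
√(4πDt) = 47.03 m, giving peak height M/(n_e·A·√(4πDt)) = 180/(0.33 × 4.3 × 47.03) = 2.697 kg/m³.
(x−vt)²/(4Dt) = (-60)²/(4 × 0.11 × 1600) = 5.114; exp(−5.114) = 0.006012.
C = 2.697 × 0.006012 = 0.0162 kg/m³.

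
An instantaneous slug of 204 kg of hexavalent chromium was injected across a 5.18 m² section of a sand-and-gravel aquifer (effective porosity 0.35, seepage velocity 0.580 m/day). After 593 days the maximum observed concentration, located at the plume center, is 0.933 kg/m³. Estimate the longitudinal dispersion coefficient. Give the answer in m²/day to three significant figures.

At the plume center C_max = M/(n_e·A·√(4πDt)), so D = M²/(4πt·(n_e·A·C_max)²).
n_e·A·C_max = 0.35 × 5.18 × 0.933 = 1.692 kg/m.
D = 204²/(4π × 593 × 1.692²) = 1.95 m²/day.

1.95 m²/day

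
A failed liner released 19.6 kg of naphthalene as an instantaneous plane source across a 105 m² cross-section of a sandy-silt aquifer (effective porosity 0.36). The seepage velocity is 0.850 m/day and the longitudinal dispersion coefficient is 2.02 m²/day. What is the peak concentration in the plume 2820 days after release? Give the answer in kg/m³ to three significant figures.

The peak of an instantaneous 1D plume sits at x = vt; there the Gaussian factor is 1 and C_max = M/(n_e·A·√(4πDt)), where n_e·A is the pore area the mass is dissolved in.
√(4πDt) = √(4π × 2.02 × 2820) = 267.6 m, so C_max = 19.6/(0.36 × 105 × 267.6) = 0.00194 kg/m³.

0.00194 kg/m³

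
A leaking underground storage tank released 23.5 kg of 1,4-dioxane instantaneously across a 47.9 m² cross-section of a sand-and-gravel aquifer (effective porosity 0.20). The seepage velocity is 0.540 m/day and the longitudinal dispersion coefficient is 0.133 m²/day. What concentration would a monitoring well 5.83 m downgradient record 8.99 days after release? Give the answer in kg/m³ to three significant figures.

For an instantaneous plane source, C(x,t) = M/(n_e·A·√(4πDt)) · exp(−(x−vt)²/(4Dt)), with n_e·A the pore (flow) area.
Plume center vt = 0.540 × 8.99 = 4.8546 m, so the well at 5.83 m is 0.9754 m downgradient of the peak.
√(4πDt) = 3.876 m, giving peak height M/(n_e·A·√(4πDt)) = 23.5/(0.20 × 47.9 × 3.876) = 0.6329 kg/m³.
(x−vt)²/(4Dt) = (0.9754)²/(4 × 0.133 × 8.99) = 0.1989; exp(−0.1989) = 0.8196.
C = 0.6329 × 0.8196 = 0.519 kg/m³.

0.519 kg/m³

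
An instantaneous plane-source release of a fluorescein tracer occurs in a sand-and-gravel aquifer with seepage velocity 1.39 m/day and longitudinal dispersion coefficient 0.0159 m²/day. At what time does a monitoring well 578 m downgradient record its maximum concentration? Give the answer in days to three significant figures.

416 days

For the 1D instantaneous-source solution, setting ∂C/∂t = 0 at fixed x gives v²t² + 2Dt − x² = 0, so t = (√(D² + v²x²) − D)/v².
√(D² + v²x²) = √(0.0159² + 1.39² × 578²) = 803.4; v² = 1.9321.
t = (803.4 − 0.0159)/1.9321 = 416 days (vs. the pure-advection estimate x/v = 416 d).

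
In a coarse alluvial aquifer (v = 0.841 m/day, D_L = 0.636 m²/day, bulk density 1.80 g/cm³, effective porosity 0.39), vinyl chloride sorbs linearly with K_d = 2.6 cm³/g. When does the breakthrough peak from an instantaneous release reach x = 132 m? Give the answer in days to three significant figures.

2030 days

Retardation factor R = 1 + ρ_b·K_d/n = 1 + 1.80 × 2.6/0.39 = 13.00.
Sorption retards both mechanisms: v_R = v/R = 0.06469 m/day, D_R = D/R = 0.04892 m²/day.
Peak time from v_R²t² + 2D_R t − x² = 0: t = (√(D_R² + v_R²x²) − D_R)/v_R².
√(D_R² + v_R²x²) = √(0.04892² + 0.06469² × 132²) = 8.539; v_R² = 0.004185.
t = (8.539 − 0.04892)/0.004185 = 2030 days.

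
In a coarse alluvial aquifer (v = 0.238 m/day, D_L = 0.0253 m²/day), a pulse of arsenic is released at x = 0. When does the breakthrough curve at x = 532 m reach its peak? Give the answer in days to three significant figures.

For the 1D instantaneous-source solution, setting ∂C/∂t = 0 at fixed x gives v²t² + 2Dt − x² = 0, so t = (√(D² + v²x²) − D)/v².
√(D² + v²x²) = √(0.0253² + 0.238² × 532²) = 126.6; v² = 0.056644.
t = (126.6 − 0.0253)/0.056644 = 2230 days (vs. the pure-advection estimate x/v = 2240 d).

2230 days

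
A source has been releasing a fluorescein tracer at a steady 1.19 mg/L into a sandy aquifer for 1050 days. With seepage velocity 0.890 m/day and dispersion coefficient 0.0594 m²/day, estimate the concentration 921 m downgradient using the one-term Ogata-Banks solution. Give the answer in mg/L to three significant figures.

For a continuous step input, C/C₀ ≈ ½·erfc((x−vt)/(2√(Dt))).
vt = 0.890 × 1050 = 934.5 m and 2√(Dt) = 2√(0.0594 × 1050) = 15.79 m.
Argument (x−vt)/(2√(Dt)) = (921 − 934.5)/15.79 = -0.8550; ½·erfc(-0.8550) = 0.8867.
C = 1.19 × 0.8867 = 1.06 mg/L.

1.06 mg/L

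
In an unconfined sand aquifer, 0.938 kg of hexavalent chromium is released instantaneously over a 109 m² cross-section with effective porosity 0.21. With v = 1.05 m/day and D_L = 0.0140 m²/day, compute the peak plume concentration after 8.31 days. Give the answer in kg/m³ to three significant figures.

The peak of an instantaneous 1D plume sits at x = vt; there the Gaussian factor is 1 and C_max = M/(n_e·A·√(4πDt)), where n_e·A is the pore area the mass is dissolved in.
√(4πDt) = √(4π × 0.0140 × 8.31) = 1.209 m, so C_max = 0.938/(0.21 × 109 × 1.209) = 0.0339 kg/m³.

0.0339 kg/m³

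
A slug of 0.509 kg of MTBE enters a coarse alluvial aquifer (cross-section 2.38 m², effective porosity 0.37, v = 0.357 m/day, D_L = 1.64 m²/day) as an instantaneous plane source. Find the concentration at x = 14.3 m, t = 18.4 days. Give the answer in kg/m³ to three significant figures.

For an instantaneous plane source, C(x,t) = M/(n_e·A·√(4πDt)) · exp(−(x−vt)²/(4Dt)), with n_e·A the pore (flow) area.
Plume center vt = 0.357 × 18.4 = 6.5688 m, so the well at 14.3 m is 7.7312 m downgradient of the peak.
√(4πDt) = 19.47 m, giving peak height M/(n_e·A·√(4πDt)) = 0.509/(0.37 × 2.38 × 19.47) = 0.02969 kg/m³.
(x−vt)²/(4Dt) = (7.7312)²/(4 × 1.64 × 18.4) = 0.4952; exp(−0.4952) = 0.6094.
C = 0.02969 × 0.6094 = 0.0181 kg/m³.

0.0181 kg/m³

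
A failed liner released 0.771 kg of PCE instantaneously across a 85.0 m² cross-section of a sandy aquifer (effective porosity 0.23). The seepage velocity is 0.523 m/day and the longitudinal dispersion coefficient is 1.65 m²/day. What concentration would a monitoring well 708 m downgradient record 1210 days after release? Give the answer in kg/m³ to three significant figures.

For an instantaneous plane source, C(x,t) = M/(n_e·A·√(4πDt)) · exp(−(x−vt)²/(4Dt)), with n_e·A the pore (flow) area.
Plume center vt = 0.523 × 1210 = 632.83 m, so the well at 708 m is 75.17 m downgradient of the peak.
√(4πDt) = 158.4 m, giving peak height M/(n_e·A·√(4πDt)) = 0.771/(0.23 × 85.0 × 158.4) = 0.0002490 kg/m³.
(x−vt)²/(4Dt) = (75.17)²/(4 × 1.65 × 1210) = 0.7076; exp(−0.7076) = 0.4928.
C = 0.0002490 × 0.4928 = 0.000123 kg/m³.

0.000123 kg/m³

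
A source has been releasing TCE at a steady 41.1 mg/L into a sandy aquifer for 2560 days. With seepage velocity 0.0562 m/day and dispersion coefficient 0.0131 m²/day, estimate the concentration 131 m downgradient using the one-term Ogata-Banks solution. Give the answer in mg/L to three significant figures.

For a continuous step input, C/C₀ ≈ ½·erfc((x−vt)/(2√(Dt))).
vt = 0.0562 × 2560 = 143.872 m and 2√(Dt) = 2√(0.0131 × 2560) = 11.58 m.
Argument (x−vt)/(2√(Dt)) = (131 − 143.872)/11.58 = -1.112; ½·erfc(-1.112) = 0.9421.
C = 41.1 × 0.9421 = 38.7 mg/L.

38.7 mg/L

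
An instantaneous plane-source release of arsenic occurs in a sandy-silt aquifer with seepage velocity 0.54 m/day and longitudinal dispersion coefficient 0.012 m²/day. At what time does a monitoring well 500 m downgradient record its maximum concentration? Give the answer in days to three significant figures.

926 days

For the 1D instantaneous-source solution, setting ∂C/∂t = 0 at fixed x gives v²t² + 2Dt − x² = 0, so t = (√(D² + v²x²) − D)/v².
√(D² + v²x²) = √(0.012² + 0.54² × 500²) = 270.0; v² = 0.2916.
t = (270.0 − 0.012)/0.2916 = 926 days (vs. the pure-advection estimate x/v = 926 d).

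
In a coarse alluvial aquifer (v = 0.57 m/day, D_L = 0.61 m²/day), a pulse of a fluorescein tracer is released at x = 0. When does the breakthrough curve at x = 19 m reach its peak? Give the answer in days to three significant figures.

For the 1D instantaneous-source solution, setting ∂C/∂t = 0 at fixed x gives v²t² + 2Dt − x² = 0, so t = (√(D² + v²x²) − D)/v².
√(D² + v²x²) = √(0.61² + 0.57² × 19²) = 10.85; v² = 0.3249.
t = (10.85 − 0.61)/0.3249 = 31.5 days (vs. the pure-advection estimate x/v = 33.3 d).

31.5 days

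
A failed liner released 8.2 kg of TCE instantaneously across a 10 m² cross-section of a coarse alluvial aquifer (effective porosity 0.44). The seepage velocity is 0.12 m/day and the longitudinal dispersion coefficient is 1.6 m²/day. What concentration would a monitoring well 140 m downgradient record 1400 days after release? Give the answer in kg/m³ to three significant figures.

For an instantaneous plane source, C(x,t) = M/(n_e·A·√(4πDt)) · exp(−(x−vt)²/(4Dt)), with n_e·A the pore (flow) area.
Plume center vt = 0.12 × 1400 = 168 m, so the well at 140 m is 28 m upgradient of the peak.
√(4πDt) = 167.8 m, giving peak height M/(n_e·A·√(4πDt)) = 8.2/(0.44 × 10 × 167.8) = 0.01111 kg/m³.
(x−vt)²/(4Dt) = (-28)²/(4 × 1.6 × 1400) = 0.08750; exp(−0.08750) = 0.9162.
C = 0.01111 × 0.9162 = 0.0102 kg/m³.

0.0102 kg/m³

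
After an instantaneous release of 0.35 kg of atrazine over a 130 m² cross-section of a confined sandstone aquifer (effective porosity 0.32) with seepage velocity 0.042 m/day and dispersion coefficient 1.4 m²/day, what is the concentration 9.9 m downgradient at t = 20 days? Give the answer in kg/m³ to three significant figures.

0.000216 kg/m³

For an instantaneous plane source, C(x,t) = M/(n_e·A·√(4πDt)) · exp(−(x−vt)²/(4Dt)), with n_e·A the pore (flow) area.
Plume center vt = 0.042 × 20 = 0.84 m, so the well at 9.9 m is 9.06 m downgradient of the peak.
√(4πDt) = 18.76 m, giving peak height M/(n_e·A·√(4πDt)) = 0.35/(0.32 × 130 × 18.76) = 0.0004485 kg/m³.
(x−vt)²/(4Dt) = (9.06)²/(4 × 1.4 × 20) = 0.7329; exp(−0.7329) = 0.4805.
C = 0.0004485 × 0.4805 = 0.000216 kg/m³.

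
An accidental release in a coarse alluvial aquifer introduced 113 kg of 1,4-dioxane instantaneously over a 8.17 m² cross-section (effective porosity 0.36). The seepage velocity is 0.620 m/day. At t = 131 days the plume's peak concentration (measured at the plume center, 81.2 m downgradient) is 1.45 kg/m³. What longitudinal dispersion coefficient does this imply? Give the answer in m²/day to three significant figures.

At the plume center C_max = M/(n_e·A·√(4πDt)), so D = M²/(4πt·(n_e·A·C_max)²).
n_e·A·C_max = 0.36 × 8.17 × 1.45 = 4.265 kg/m.
D = 113²/(4π × 131 × 4.265²) = 0.426 m²/day.

0.426 m²/day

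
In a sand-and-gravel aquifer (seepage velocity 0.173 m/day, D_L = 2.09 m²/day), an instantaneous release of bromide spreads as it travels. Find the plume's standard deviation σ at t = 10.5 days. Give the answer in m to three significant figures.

Dispersive spreading gives a Gaussian with σ² = 2Dt; advection only shifts the center.
σ = √(2 × 2.09 × 10.5) = 6.62 m.

6.62 m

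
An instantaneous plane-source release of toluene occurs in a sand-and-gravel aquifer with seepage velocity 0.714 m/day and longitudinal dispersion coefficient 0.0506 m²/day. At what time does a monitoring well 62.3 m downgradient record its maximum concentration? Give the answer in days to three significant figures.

For the 1D instantaneous-source solution, setting ∂C/∂t = 0 at fixed x gives v²t² + 2Dt − x² = 0, so t = (√(D² + v²x²) − D)/v².
√(D² + v²x²) = √(0.0506² + 0.714² × 62.3²) = 44.48; v² = 0.509796.
t = (44.48 − 0.0506)/0.509796 = 87.2 days (vs. the pure-advection estimate x/v = 87.3 d).

87.2 days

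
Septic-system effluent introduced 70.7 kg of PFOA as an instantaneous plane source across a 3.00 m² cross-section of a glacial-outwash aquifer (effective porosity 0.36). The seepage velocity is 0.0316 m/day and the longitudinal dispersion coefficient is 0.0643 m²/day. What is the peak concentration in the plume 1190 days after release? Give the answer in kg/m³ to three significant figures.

The peak of an instantaneous 1D plume sits at x = vt; there the Gaussian factor is 1 and C_max = M/(n_e·A·√(4πDt)), where n_e·A is the pore area the mass is dissolved in.
√(4πDt) = √(4π × 0.0643 × 1190) = 31.01 m, so C_max = 70.7/(0.36 × 3.00 × 31.01) = 2.11 kg/m³.

2.11 kg/m³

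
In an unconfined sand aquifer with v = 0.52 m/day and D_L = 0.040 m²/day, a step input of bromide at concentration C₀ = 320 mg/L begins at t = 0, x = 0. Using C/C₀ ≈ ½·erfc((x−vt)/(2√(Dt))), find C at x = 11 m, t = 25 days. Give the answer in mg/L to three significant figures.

295 mg/L

For a continuous step input, C/C₀ ≈ ½·erfc((x−vt)/(2√(Dt))).
vt = 0.52 × 25 = 13 m and 2√(Dt) = 2√(0.040 × 25) = 2.000 m.
Argument (x−vt)/(2√(Dt)) = (11 − 13)/2.000 = -1.000; ½·erfc(-1.000) = 0.9214.
C = 320 × 0.9214 = 295 mg/L.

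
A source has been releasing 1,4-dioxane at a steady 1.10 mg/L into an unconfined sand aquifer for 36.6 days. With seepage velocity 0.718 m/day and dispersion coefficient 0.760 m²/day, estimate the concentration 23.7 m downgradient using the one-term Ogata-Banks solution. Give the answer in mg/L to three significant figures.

For a continuous step input, C/C₀ ≈ ½·erfc((x−vt)/(2√(Dt))).
vt = 0.718 × 36.6 = 26.2788 m and 2√(Dt) = 2√(0.760 × 36.6) = 10.55 m.
Argument (x−vt)/(2√(Dt)) = (23.7 − 26.2788)/10.55 = -0.2444; ½·erfc(-0.2444) = 0.6352.
C = 1.10 × 0.6352 = 0.699 mg/L.

0.699 mg/L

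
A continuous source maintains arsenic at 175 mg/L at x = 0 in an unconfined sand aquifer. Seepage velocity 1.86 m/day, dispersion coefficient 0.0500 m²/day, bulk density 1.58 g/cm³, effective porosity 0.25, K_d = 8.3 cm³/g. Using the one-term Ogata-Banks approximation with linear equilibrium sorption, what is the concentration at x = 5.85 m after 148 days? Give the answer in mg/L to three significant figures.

16.0 mg/L

Retardation factor R = 1 + ρ_b·K_d/n = 1 + 1.58 × 8.3/0.25 = 53.46.
Sorption retards both mechanisms: v_R = v/R = 0.03479 m/day, D_R = D/R = 0.0009353 m²/day.
v_R·t = 0.03479 × 148 = 5.14892 m; 2√(D_R t) = 0.7441 m; argument = (5.85 − 5.14892)/0.7441 = 0.9422.
C = C₀ × ½·erfc(0.9422) = 175 × 0.09135 = 16.0 mg/L.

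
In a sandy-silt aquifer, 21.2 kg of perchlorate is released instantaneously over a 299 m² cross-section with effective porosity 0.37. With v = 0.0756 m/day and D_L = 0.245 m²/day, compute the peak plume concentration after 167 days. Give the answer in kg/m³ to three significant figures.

0.00845 kg/m³

The peak of an instantaneous 1D plume sits at x = vt; there the Gaussian factor is 1 and C_max = M/(n_e·A·√(4πDt)), where n_e·A is the pore area the mass is dissolved in.
√(4πDt) = √(4π × 0.245 × 167) = 22.67 m, so C_max = 21.2/(0.37 × 299 × 22.67) = 0.00845 kg/m³.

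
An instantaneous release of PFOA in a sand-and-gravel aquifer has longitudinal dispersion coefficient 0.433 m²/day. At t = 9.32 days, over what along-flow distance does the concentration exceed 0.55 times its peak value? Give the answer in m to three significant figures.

The plume is Gaussian with σ = √(2Dt) = √(2 × 0.433 × 9.32) = 2.841 m.
C/C_peak = exp(−Δx²/(2σ²)) = 0.55 ⇒ Δx = σ·√(−2 ln 0.55) = 2.841 × 1.093 = 3.105 m.
Width = 2Δx = 6.21 m.

6.21 m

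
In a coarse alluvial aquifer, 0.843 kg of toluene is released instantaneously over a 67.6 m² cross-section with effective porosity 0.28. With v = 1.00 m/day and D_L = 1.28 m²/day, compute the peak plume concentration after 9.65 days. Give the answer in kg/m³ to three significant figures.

The peak of an instantaneous 1D plume sits at x = vt; there the Gaussian factor is 1 and C_max = M/(n_e·A·√(4πDt)), where n_e·A is the pore area the mass is dissolved in.
√(4πDt) = √(4π × 1.28 × 9.65) = 12.46 m, so C_max = 0.843/(0.28 × 67.6 × 12.46) = 0.00357 kg/m³.

0.00357 kg/m³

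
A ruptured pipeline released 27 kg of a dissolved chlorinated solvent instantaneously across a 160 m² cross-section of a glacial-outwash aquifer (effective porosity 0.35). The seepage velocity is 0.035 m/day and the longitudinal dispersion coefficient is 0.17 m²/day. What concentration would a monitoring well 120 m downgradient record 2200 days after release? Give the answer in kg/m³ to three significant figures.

0.00204 kg/m³

For an instantaneous plane source, C(x,t) = M/(n_e·A·√(4πDt)) · exp(−(x−vt)²/(4Dt)), with n_e·A the pore (flow) area.
Plume center vt = 0.035 × 2200 = 77 m, so the well at 120 m is 43 m downgradient of the peak.
√(4πDt) = 68.56 m, giving peak height M/(n_e·A·√(4πDt)) = 27/(0.35 × 160 × 68.56) = 0.007032 kg/m³.
(x−vt)²/(4Dt) = (43)²/(4 × 0.17 × 2200) = 1.236; exp(−1.236) = 0.2905.
C = 0.007032 × 0.2905 = 0.00204 kg/m³.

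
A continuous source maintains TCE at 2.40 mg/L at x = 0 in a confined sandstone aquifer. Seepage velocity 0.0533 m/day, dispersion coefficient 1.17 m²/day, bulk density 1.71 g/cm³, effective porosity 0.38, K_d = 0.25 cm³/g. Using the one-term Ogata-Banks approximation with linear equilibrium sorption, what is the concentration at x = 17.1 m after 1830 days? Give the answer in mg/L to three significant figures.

Retardation factor R = 1 + ρ_b·K_d/n = 1 + 1.71 × 0.25/0.38 = 2.125.
Sorption retards both mechanisms: v_R = v/R = 0.02508 m/day, D_R = D/R = 0.5506 m²/day.
v_R·t = 0.02508 × 1830 = 45.8964 m; 2√(D_R t) = 63.49 m; argument = (17.1 − 45.8964)/63.49 = -0.4536.
C = C₀ × ½·erfc(-0.4536) = 2.40 × 0.7394 = 1.77 mg/L.

1.77 mg/L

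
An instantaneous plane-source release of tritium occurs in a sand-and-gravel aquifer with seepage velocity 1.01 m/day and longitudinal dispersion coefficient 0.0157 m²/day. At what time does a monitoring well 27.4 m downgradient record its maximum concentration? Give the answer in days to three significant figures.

27.1 days

For the 1D instantaneous-source solution, setting ∂C/∂t = 0 at fixed x gives v²t² + 2Dt − x² = 0, so t = (√(D² + v²x²) − D)/v².
√(D² + v²x²) = √(0.0157² + 1.01² × 27.4²) = 27.67; v² = 1.0201.
t = (27.67 − 0.0157)/1.0201 = 27.1 days (vs. the pure-advection estimate x/v = 27.1 d).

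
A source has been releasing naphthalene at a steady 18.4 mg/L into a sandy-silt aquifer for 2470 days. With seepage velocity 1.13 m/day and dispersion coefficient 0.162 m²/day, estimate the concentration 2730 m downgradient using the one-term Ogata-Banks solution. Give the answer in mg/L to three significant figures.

For a continuous step input, C/C₀ ≈ ½·erfc((x−vt)/(2√(Dt))).
vt = 1.13 × 2470 = 2791.1 m and 2√(Dt) = 2√(0.162 × 2470) = 40.01 m.
Argument (x−vt)/(2√(Dt)) = (2730 − 2791.1)/40.01 = -1.527; ½·erfc(-1.527) = 0.9846.
C = 18.4 × 0.9846 = 18.1 mg/L.

18.1 mg/L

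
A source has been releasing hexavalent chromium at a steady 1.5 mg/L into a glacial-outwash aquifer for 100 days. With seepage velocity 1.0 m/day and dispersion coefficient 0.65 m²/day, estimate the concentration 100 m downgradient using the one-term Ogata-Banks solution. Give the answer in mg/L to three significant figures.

For a continuous step input, C/C₀ ≈ ½·erfc((x−vt)/(2√(Dt))).
vt = 1.0 × 100 = 100 m and 2√(Dt) = 2√(0.65 × 100) = 16.12 m.
Argument (x−vt)/(2√(Dt)) = (100 − 100)/16.12 = 0; ½·erfc(0) = 0.5000.
C = 1.5 × 0.5000 = 0.750 mg/L.

0.750 mg/L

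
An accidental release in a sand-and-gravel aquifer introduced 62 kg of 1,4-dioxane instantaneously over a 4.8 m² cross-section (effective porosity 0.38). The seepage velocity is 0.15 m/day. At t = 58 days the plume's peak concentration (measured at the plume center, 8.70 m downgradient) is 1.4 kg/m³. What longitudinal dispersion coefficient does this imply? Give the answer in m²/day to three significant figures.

At the plume center C_max = M/(n_e·A·√(4πDt)), so D = M²/(4πt·(n_e·A·C_max)²).
n_e·A·C_max = 0.38 × 4.8 × 1.4 = 2.554 kg/m.
D = 62²/(4π × 58 × 2.554²) = 0.809 m²/day.

0.809 m²/day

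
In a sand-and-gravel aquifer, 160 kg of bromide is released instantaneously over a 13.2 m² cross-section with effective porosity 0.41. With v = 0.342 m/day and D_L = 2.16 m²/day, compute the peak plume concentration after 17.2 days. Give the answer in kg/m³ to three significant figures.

The peak of an instantaneous 1D plume sits at x = vt; there the Gaussian factor is 1 and C_max = M/(n_e·A·√(4πDt)), where n_e·A is the pore area the mass is dissolved in.
√(4πDt) = √(4π × 2.16 × 17.2) = 21.61 m, so C_max = 160/(0.41 × 13.2 × 21.61) = 1.37 kg/m³.

1.37 kg/m³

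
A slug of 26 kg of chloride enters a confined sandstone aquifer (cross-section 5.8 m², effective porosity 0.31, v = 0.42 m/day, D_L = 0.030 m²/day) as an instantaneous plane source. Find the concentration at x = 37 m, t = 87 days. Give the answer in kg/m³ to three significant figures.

For an instantaneous plane source, C(x,t) = M/(n_e·A·√(4πDt)) · exp(−(x−vt)²/(4Dt)), with n_e·A the pore (flow) area.
Plume center vt = 0.42 × 87 = 36.54 m, so the well at 37 m is 0.46 m downgradient of the peak.
√(4πDt) = 5.727 m, giving peak height M/(n_e·A·√(4πDt)) = 26/(0.31 × 5.8 × 5.727) = 2.525 kg/m³.
(x−vt)²/(4Dt) = (0.46)²/(4 × 0.030 × 87) = 0.02027; exp(−0.02027) = 0.9799.
C = 2.525 × 0.9799 = 2.47 kg/m³.

2.47 kg/m³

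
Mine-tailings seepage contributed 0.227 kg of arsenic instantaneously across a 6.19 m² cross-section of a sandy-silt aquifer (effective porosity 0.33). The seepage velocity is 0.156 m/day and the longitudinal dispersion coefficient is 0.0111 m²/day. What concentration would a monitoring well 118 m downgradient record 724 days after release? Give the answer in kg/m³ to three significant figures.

0.00499 kg/m³

For an instantaneous plane source, C(x,t) = M/(n_e·A·√(4πDt)) · exp(−(x−vt)²/(4Dt)), with n_e·A the pore (flow) area.
Plume center vt = 0.156 × 724 = 112.944 m, so the well at 118 m is 5.056 m downgradient of the peak.
√(4πDt) = 10.05 m, giving peak height M/(n_e·A·√(4πDt)) = 0.227/(0.33 × 6.19 × 10.05) = 0.01106 kg/m³.
(x−vt)²/(4Dt) = (5.056)²/(4 × 0.0111 × 724) = 0.7952; exp(−0.7952) = 0.4515.
C = 0.01106 × 0.4515 = 0.00499 kg/m³.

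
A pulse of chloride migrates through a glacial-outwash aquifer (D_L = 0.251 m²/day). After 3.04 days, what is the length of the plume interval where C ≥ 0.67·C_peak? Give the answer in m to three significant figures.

2.21 m

The plume is Gaussian with σ = √(2Dt) = √(2 × 0.251 × 3.04) = 1.235 m.
C/C_peak = exp(−Δx²/(2σ²)) = 0.67 ⇒ Δx = σ·√(−2 ln 0.67) = 1.235 × 0.8950 = 1.105 m.
Width = 2Δx = 2.21 m.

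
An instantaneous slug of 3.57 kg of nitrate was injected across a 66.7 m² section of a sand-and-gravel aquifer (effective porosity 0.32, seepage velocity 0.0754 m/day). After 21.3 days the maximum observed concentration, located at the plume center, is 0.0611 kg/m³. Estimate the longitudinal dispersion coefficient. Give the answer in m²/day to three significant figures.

0.0280 m²/day

At the plume center C_max = M/(n_e·A·√(4πDt)), so D = M²/(4πt·(n_e·A·C_max)²).
n_e·A·C_max = 0.32 × 66.7 × 0.0611 = 1.304 kg/m.
D = 3.57²/(4π × 21.3 × 1.304²) = 0.0280 m²/day.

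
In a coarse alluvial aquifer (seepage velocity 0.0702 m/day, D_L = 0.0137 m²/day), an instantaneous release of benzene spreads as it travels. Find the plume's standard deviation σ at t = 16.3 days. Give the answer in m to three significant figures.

0.668 m

Dispersive spreading gives a Gaussian with σ² = 2Dt; advection only shifts the center.
σ = √(2 × 0.0137 × 16.3) = 0.668 m.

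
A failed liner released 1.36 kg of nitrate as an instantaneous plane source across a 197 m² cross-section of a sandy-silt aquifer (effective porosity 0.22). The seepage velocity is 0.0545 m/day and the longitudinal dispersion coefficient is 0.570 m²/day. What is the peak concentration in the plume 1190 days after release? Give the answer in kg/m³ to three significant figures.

0.000340 kg/m³

The peak of an instantaneous 1D plume sits at x = vt; there the Gaussian factor is 1 and C_max = M/(n_e·A·√(4πDt)), where n_e·A is the pore area the mass is dissolved in.
√(4πDt) = √(4π × 0.570 × 1190) = 92.32 m, so C_max = 1.36/(0.22 × 197 × 92.32) = 0.000340 kg/m³.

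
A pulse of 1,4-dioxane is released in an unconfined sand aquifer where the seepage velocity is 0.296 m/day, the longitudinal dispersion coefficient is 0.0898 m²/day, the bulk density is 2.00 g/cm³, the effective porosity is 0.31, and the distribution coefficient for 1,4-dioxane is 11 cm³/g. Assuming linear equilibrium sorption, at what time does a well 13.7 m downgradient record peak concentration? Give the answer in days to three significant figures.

3260 days

Retardation factor R = 1 + ρ_b·K_d/n = 1 + 2.00 × 11/0.31 = 71.97.
Sorption retards both mechanisms: v_R = v/R = 0.004113 m/day, D_R = D/R = 0.001248 m²/day.
Peak time from v_R²t² + 2D_R t − x² = 0: t = (√(D_R² + v_R²x²) − D_R)/v_R².
√(D_R² + v_R²x²) = √(0.001248² + 0.004113² × 13.7²) = 0.05636; v_R² = 1.692e-05.
t = (0.05636 − 0.001248)/1.692e-05 = 3260 days.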